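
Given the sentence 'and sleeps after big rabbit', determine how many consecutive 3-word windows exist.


Word trigrams from [5] words:
  Trigram 1: (and sleeps after)
  Trigram 2: (sleeps after big)
  Trigram 3: (after big rabbit)
Total word trigrams: 5 - 2 = 3

3


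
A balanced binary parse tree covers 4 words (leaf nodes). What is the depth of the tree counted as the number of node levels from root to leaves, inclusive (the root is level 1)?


In a balanced binary tree with n leaves the deepest leaf is ceil(log2(n)) edges below the root,
so counting node levels inclusive of root and leaves gives ceil(log2(n)) + 1 levels.
log2(4) = 2.0000
ceil(2.0000) = 2
levels = 2 + 1 = 3

3


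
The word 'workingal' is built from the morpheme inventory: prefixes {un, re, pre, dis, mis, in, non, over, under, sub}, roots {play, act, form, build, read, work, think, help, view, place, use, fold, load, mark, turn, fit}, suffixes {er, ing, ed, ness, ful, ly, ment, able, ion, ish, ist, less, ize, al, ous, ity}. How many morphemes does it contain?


Segmenting 'workingal' against the inventory:
  'work' -> root (morpheme 1)
  'ing' -> suffix (morpheme 2)
  'al' -> suffix (morpheme 3)
Total morphemes: 3

3


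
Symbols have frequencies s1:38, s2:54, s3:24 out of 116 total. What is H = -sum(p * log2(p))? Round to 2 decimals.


Computing entropy H = -sum(p_i * log2(p_i)):
  s1: p = 38/116 = 0.3276, -p*log2(p) = 0.5274
  s2: p = 54/116 = 0.4655, -p*log2(p) = 0.5135
  s3: p = 24/116 = 0.2069, -p*log2(p) = 0.4703
H = sum of terms = 1.5112
Rounded to 2 decimals: 1.51

1.51


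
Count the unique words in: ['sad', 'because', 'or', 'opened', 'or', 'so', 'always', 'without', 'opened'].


Listing all tokens and tracking unique types:
  Token 1: 'sad' -> NEW (unique so far: 1)
  Token 2: 'because' -> NEW (unique so far: 2)
  Token 3: 'or' -> NEW (unique so far: 3)
  Token 4: 'opened' -> NEW (unique so far: 4)
  Token 5: 'or' -> duplicate (unique so far: 4)
  Token 6: 'so' -> NEW (unique so far: 5)
  Token 7: 'always' -> NEW (unique so far: 6)
  Token 8: 'without' -> NEW (unique so far: 7)
  Token 9: 'opened' -> duplicate (unique so far: 7)
Unique types: ('always', 'because', 'opened', 'or', 'sad', 'so', 'without')
Vocabulary size: 7

7


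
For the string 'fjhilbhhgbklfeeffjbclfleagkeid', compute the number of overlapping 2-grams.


String 'fjhilbhhgbklfeeffjbclfleagkeid' has length L = 30.
Number of overlapping n-grams = L - n + 1
Substituting: 30 - 2 + 1 = 29

29


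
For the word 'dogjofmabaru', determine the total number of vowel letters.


Scanning each character of 'dogjofmabaru':
  Position 1: 'd' -> consonant (running count: 0)
  Position 2: 'o' -> vowel (running count: 1)
  Position 3: 'g' -> consonant (running count: 1)
  Position 4: 'j' -> consonant (running count: 1)
  Position 5: 'o' -> vowel (running count: 2)
  Position 6: 'f' -> consonant (running count: 2)
  Position 7: 'm' -> consonant (running count: 2)
  Position 8: 'a' -> vowel (running count: 3)
  Position 9: 'b' -> consonant (running count: 3)
  Position 10: 'a' -> vowel (running count: 4)
  Position 11: 'r' -> consonant (running count: 4)
  Position 12: 'u' -> vowel (running count: 5)
Total vowels: 5

5


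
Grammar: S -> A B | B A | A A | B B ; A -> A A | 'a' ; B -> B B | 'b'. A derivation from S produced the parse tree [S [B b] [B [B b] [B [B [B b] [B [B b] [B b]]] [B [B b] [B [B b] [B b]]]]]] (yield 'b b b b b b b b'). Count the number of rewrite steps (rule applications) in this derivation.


Every bracketed nonterminal node [X ...] in the tree is produced by exactly one rule application.
Reading the tree off as a leftmost derivation:
  Step 1: S  =>  B B   (applied S -> B B)
  Step 2: B B  =>  b B   (applied B -> b)
  Step 3: b B  =>  b B B   (applied B -> B B)
  Step 4: b B B  =>  b b B   (applied B -> b)
  Step 5: b b B  =>  b b B B   (applied B -> B B)
  Step 6: b b B B  =>  b b B B B   (applied B -> B B)
  Step 7: b b B B B  =>  b b b B B   (applied B -> b)
  Step 8: b b b B B  =>  b b b B B B   (applied B -> B B)
  Step 9: b b b B B B  =>  b b b b B B   (applied B -> b)
  Step 10: b b b b B B  =>  b b b b b B   (applied B -> b)
  Step 11: b b b b b B  =>  b b b b b B B   (applied B -> B B)
  Step 12: b b b b b B B  =>  b b b b b b B   (applied B -> b)
  Step 13: b b b b b b B  =>  b b b b b b B B   (applied B -> B B)
  Step 14: b b b b b b B B  =>  b b b b b b b B   (applied B -> b)
  Step 15: b b b b b b b B  =>  b b b b b b b b   (applied B -> b)
Final yield: b b b b b b b b
Total rewrite steps: 15

15


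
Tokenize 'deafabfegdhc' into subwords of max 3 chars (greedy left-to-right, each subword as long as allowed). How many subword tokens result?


'deafabfegdhc' has 12 characters.
Chunking with max size 3:
  Chunk 1: 'dea' (positions 0-2)
  Chunk 2: 'fab' (positions 3-5)
  Chunk 3: 'feg' (positions 6-8)
  Chunk 4: 'dhc' (positions 9-11)
Total chunks: ceil(12 / 3) = 4

4


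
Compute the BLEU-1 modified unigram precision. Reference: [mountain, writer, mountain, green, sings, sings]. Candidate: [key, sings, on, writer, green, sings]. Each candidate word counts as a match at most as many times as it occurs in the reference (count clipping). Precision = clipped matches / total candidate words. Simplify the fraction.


Reference word counts: {'green': 1, 'mountain': 2, 'sings': 2, 'writer': 1}
Checking each candidate word (with clipping):
  'key' -> not in reference -> no match (matches: 0)
  'sings' -> in reference (ref count 2, used 1/2) -> match (matches: 1)
  'on' -> not in reference -> no match (matches: 1)
  'writer' -> in reference (ref count 1, used 1/1) -> match (matches: 2)
  'green' -> in reference (ref count 1, used 1/1) -> match (matches: 3)
  'sings' -> in reference (ref count 2, used 2/2) -> match (matches: 4)
Clipped matches: 4, Candidate length: 6
Precision = 4/6 = 2/3

2/3


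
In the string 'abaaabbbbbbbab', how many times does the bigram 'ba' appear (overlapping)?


Scanning 'abaaabbbbbbbab' for bigram 'ba':
  Position 0: 'ab' -> no
  Position 1: 'ba' -> MATCH
  Position 2: 'aa' -> no
  Position 3: 'aa' -> no
  Position 4: 'ab' -> no
  Position 5: 'bb' -> no
  Position 6: 'bb' -> no
  Position 7: 'bb' -> no
  Position 8: 'bb' -> no
  Position 9: 'bb' -> no
  Position 10: 'bb' -> no
  Position 11: 'ba' -> MATCH
  Position 12: 'ab' -> no
Total matches: 2

2


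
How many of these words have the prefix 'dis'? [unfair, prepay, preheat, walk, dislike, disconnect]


Checking each word for prefix 'dis':
  'unfair' -> no (count: 0)
  'prepay' -> no (count: 0)
  'preheat' -> no (count: 0)
  'walk' -> no (count: 0)
  'dislike' -> YES, starts with 'dis' (count: 1)
  'disconnect' -> YES, starts with 'dis' (count: 2)
Total with prefix 'dis': 2

2


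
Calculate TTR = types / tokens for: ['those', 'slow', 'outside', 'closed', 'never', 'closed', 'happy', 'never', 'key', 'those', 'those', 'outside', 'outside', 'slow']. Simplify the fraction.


Tokens: 14
Unique types: ('closed', 'happy', 'key', 'never', 'outside', 'slow', 'those') = 7
TTR = 7/14
Simplify: divide both by 7 -> 1/2
TTR = 1/2

1/2


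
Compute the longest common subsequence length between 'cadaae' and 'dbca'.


DP table for LCS of 'cadaae' and 'dbca':
       d  b  c  a
    0  0  0  0  0
  c 0  0  0  1  1
  a 0  0  0  1  2
  d 0  1  1  1  2
  a 0  1  1  1  2
  a 0  1  1  1  2
  e 0  1  1  1  2
LCS: 'ca'
LCS length = 2

2


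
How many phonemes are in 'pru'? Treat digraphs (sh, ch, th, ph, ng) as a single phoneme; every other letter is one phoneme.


Parsing 'pru' greedily, digraphs first:
  'p' -> consonant phoneme (phonemes so far: 1)
  'r' -> consonant phoneme (phonemes so far: 2)
  'u' -> vowel phoneme (phonemes so far: 3)
Total phonemes: 3

3


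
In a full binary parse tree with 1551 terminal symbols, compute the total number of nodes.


Leaf nodes (terminals): 1551
Internal nodes = n - 1 = 1551 - 1 = 1550
Total = leaves + internal = 1551 + 1550 = 3101

3101


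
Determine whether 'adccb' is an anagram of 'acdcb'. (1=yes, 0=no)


Sort characters of 'adccb': 'abccd'
Sort characters of 'acdcb': 'abccd'
Sorted forms match -> they ARE anagrams
Result: 1

1


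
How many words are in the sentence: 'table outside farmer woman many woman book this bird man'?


Counting words by splitting on spaces:
  Word 1: 'table'
  Word 2: 'outside'
  Word 3: 'farmer'
  Word 4: 'woman'
  Word 5: 'many'
  Word 6: 'woman'
  Word 7: 'book'
  Word 8: 'this'
  Word 9: 'bird'
  Word 10: 'man'
Total words: 10

10


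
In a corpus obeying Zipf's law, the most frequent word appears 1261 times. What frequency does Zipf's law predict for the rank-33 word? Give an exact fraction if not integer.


Zipf's law: freq(rank) = f1 / rank
f1 = 1261, rank = 33
freq = 1261 / 33
GCD(1261, 33) = 1
Simplified: 1261/33

1261/33


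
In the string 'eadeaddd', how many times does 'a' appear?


Scanning 'eadeaddd' for 'a':
  Position 1: 'a' -> MATCH (count: 1)
  Position 4: 'a' -> MATCH (count: 2)
Total occurrences of 'a': 2

2


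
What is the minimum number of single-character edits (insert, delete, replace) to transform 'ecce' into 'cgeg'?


Building DP table for s1='ecce' (len 4) and s2='cgeg' (len 4):
       c  g  e  g
    0  1  2  3  4
  e 1  1  2  2  3
  c 2  1  2  3  3
  c 3  2  2  3  4
  e 4  3  3  2  3
Edit distance = dp[4][4] = 3

3


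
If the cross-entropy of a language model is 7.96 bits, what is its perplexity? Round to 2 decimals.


Perplexity formula: PP = 2^H
H = 7.96
PP = 2^7.96
Decompose: 2^7.96 = 2^7 * 2^0.96
2^7 = 128, 2^0.96 ~ 1.9453099
PP ~ 128 * 1.9453099 = 248.9996672
Rounded to 2 decimals: 249.00

249.00


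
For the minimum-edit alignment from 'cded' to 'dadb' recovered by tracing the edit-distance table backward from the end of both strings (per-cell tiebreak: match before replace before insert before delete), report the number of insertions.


Edit distance = 3. Backtracking from cell (4, 4) with preference match > replace > insert > delete,
then listing the resulting alignment 'cded' -> 'dadb' left to right:
  Step 1: delete 'c'
  Step 2: keep 'd'
  Step 3: replace e->a
  Step 4: keep 'd'
  Step 5: insert 'b' [insertion #1]
Total insertions: 1

1


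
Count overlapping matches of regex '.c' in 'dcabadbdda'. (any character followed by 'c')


Pattern: .c means any character followed by 'c'.
Scanning 'dcabadbdda' position-by-position:
  Pos 0: window 'dc' -> MATCH
  Pos 1: window 'ca' -> no
  Pos 2: window 'ab' -> no
  Pos 3: window 'ba' -> no
  Pos 4: window 'ad' -> no
  Pos 5: window 'db' -> no
  Pos 6: window 'bd' -> no
  Pos 7: window 'dd' -> no
  Pos 8: window 'da' -> no
  Pos 9: window 'a' -> no
Total matches: 1

1


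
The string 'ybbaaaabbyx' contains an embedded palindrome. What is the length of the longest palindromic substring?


Scanning 'ybbaaaabbyx' for palindromic substrings.
Substring at positions 0-9: 'ybbaaaabby'.
Check: reverse('ybbaaaabby') = 'ybbaaaabby' -> palindrome confirmed.
Neighbouring characters ('-' / 'x') break symmetry, so it cannot extend further.
No longer palindromic substring exists; longest length = 10

10


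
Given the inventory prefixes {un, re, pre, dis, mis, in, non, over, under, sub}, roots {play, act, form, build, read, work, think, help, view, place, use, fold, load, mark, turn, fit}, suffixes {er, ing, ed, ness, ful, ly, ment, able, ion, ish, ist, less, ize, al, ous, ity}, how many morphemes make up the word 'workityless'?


Segmenting 'workityless' against the inventory:
  'work' -> root (morpheme 1)
  'ity' -> suffix (morpheme 2)
  'less' -> suffix (morpheme 3)
Total morphemes: 3

3


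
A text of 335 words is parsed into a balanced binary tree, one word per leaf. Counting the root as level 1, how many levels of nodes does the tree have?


In a balanced binary tree with n leaves the deepest leaf is ceil(log2(n)) edges below the root,
so counting node levels inclusive of root and leaves gives ceil(log2(n)) + 1 levels.
log2(335) = 8.3880
ceil(8.3880) = 9
levels = 9 + 1 = 10

10


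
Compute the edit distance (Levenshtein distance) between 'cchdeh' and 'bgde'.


Building DP table for s1='cchdeh' (len 6) and s2='bgde' (len 4):
       b  g  d  e
    0  1  2  3  4
  c 1  1  2  3  4
  c 2  2  2  3  4
  h 3  3  3  3  4
  d 4  4  4  3  4
  e 5  5  5  4  3
  h 6  6  6  5  4
Edit distance = dp[6][4] = 4

4


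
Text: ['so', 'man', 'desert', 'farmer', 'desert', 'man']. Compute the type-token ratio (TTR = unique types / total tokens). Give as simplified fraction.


Tokens: 6
Unique types: ('desert', 'farmer', 'man', 'so') = 4
TTR = 4/6
Simplify: divide both by 2 -> 2/3
TTR = 2/3

2/3


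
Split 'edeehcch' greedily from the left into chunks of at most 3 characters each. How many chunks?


'edeehcch' has 8 characters.
Chunking with max size 3:
  Chunk 1: 'ede' (positions 0-2)
  Chunk 2: 'ehc' (positions 3-5)
  Chunk 3: 'ch' (positions 6-7)
Total chunks: ceil(8 / 3) = 3

3


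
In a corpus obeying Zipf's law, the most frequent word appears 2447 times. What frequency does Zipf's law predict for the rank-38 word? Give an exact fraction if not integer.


Zipf's law: freq(rank) = f1 / rank
f1 = 2447, rank = 38
freq = 2447 / 38
GCD(2447, 38) = 1
Simplified: 2447/38

2447/38


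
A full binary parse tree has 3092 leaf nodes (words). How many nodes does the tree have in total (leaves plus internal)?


Leaf nodes (terminals): 3092
Internal nodes = n - 1 = 3092 - 1 = 3091
Total = leaves + internal = 3092 + 3091 = 6183

6183


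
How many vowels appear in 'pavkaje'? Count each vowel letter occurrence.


Scanning each character of 'pavkaje':
  Position 1: 'p' -> consonant (running count: 0)
  Position 2: 'a' -> vowel (running count: 1)
  Position 3: 'v' -> consonant (running count: 1)
  Position 4: 'k' -> consonant (running count: 1)
  Position 5: 'a' -> vowel (running count: 2)
  Position 6: 'j' -> consonant (running count: 2)
  Position 7: 'e' -> vowel (running count: 3)
Total vowels: 3

3


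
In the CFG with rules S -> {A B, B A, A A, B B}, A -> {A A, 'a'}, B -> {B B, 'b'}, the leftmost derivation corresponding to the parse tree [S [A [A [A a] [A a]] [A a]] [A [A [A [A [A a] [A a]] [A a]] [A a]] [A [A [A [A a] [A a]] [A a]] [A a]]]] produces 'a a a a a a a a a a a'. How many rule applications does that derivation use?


Every bracketed nonterminal node [X ...] in the tree is produced by exactly one rule application.
Reading the tree off as a leftmost derivation:
  Step 1: S  =>  A A   (applied S -> A A)
  Step 2: A A  =>  A A A   (applied A -> A A)
  Step 3: A A A  =>  A A A A   (applied A -> A A)
  Step 4: A A A A  =>  a A A A   (applied A -> a)
  Step 5: a A A A  =>  a a A A   (applied A -> a)
  Step 6: a a A A  =>  a a a A   (applied A -> a)
  Step 7: a a a A  =>  a a a A A   (applied A -> A A)
  Step 8: a a a A A  =>  a a a A A A   (applied A -> A A)
  Step 9: a a a A A A  =>  a a a A A A A   (applied A -> A A)
  Step 10: a a a A A A A  =>  a a a A A A A A   (applied A -> A A)
  Step 11: a a a A A A A A  =>  a a a a A A A A   (applied A -> a)
  Step 12: a a a a A A A A  =>  a a a a a A A A   (applied A -> a)
  Step 13: a a a a a A A A  =>  a a a a a a A A   (applied A -> a)
  Step 14: a a a a a a A A  =>  a a a a a a a A   (applied A -> a)
  Step 15: a a a a a a a A  =>  a a a a a a a A A   (applied A -> A A)
  Step 16: a a a a a a a A A  =>  a a a a a a a A A A   (applied A -> A A)
  Step 17: a a a a a a a A A A  =>  a a a a a a a A A A A   (applied A -> A A)
  Step 18: a a a a a a a A A A A  =>  a a a a a a a a A A A   (applied A -> a)
  Step 19: a a a a a a a a A A A  =>  a a a a a a a a a A A   (applied A -> a)
  Step 20: a a a a a a a a a A A  =>  a a a a a a a a a a A   (applied A -> a)
  Step 21: a a a a a a a a a a A  =>  a a a a a a a a a a a   (applied A -> a)
Final yield: a a a a a a a a a a a
Total rewrite steps: 21

21


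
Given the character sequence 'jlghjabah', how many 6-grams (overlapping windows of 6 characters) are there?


String 'jlghjabah' has length L = 9.
Number of overlapping n-grams = L - n + 1
Substituting: 9 - 6 + 1 = 4

4


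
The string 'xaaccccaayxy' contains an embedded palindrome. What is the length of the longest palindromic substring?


Scanning 'xaaccccaayxy' for palindromic substrings.
Substring at positions 1-8: 'aaccccaa'.
Check: reverse('aaccccaa') = 'aaccccaa' -> palindrome confirmed.
Neighbouring characters ('x' / 'y') break symmetry, so it cannot extend further.
No longer palindromic substring exists; longest length = 8

8


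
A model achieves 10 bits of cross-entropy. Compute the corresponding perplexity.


Perplexity formula: PP = 2^H
H = 10
PP = 2^10
PP = 2^10 = 1024

1024


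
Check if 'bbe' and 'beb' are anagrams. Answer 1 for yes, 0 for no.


Sort characters of 'bbe': 'bbe'
Sort characters of 'beb': 'bbe'
Sorted forms match -> they ARE anagrams
Result: 1

1


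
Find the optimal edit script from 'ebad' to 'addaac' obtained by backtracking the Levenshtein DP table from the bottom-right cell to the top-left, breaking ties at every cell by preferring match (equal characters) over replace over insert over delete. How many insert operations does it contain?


Edit distance = 5. Backtracking from cell (4, 6) with preference match > replace > insert > delete,
then listing the resulting alignment 'ebad' -> 'addaac' left to right:
  Step 1: insert 'a' [insertion #1]
  Step 2: insert 'd' [insertion #2]
  Step 3: replace e->d
  Step 4: replace b->a
  Step 5: keep 'a'
  Step 6: replace d->c
Total insertions: 2

2


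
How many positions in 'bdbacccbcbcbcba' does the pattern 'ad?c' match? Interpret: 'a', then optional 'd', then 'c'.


Pattern: ad?c means 'a', then optional 'd', then 'c'.
Scanning 'bdbacccbcbcbcba' position-by-position:
  Pos 0: window 'bdb' -> no
  Pos 1: window 'dba' -> no
  Pos 2: window 'bac' -> no
  Pos 3: window 'acc' -> MATCH
  Pos 4: window 'ccc' -> no
  Pos 5: window 'ccb' -> no
  Pos 6: window 'cbc' -> no
  Pos 7: window 'bcb' -> no
  Pos 8: window 'cbc' -> no
  Pos 9: window 'bcb' -> no
  Pos 10: window 'cbc' -> no
  Pos 11: window 'bcb' -> no
  Pos 12: window 'cba' -> no
  Pos 13: window 'ba' -> no
  Pos 14: window 'a' -> no
Total matches: 1

1


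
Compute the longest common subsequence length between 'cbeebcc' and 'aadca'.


DP table for LCS of 'cbeebcc' and 'aadca':
       a  a  d  c  a
    0  0  0  0  0  0
  c 0  0  0  0  1  1
  b 0  0  0  0  1  1
  e 0  0  0  0  1  1
  e 0  0  0  0  1  1
  b 0  0  0  0  1  1
  c 0  0  0  0  1  1
  c 0  0  0  0  1  1
LCS: 'c'
LCS length = 1

1


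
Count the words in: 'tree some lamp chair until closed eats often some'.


Counting words by splitting on spaces:
  Word 1: 'tree'
  Word 2: 'some'
  Word 3: 'lamp'
  Word 4: 'chair'
  Word 5: 'until'
  Word 6: 'closed'
  Word 7: 'eats'
  Word 8: 'often'
  Word 9: 'some'
Total words: 9

9


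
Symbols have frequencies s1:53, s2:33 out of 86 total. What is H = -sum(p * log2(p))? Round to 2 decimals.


Computing entropy H = -sum(p_i * log2(p_i)):
  s1: p = 53/86 = 0.6163, -p*log2(p) = 0.4304
  s2: p = 33/86 = 0.3837, -p*log2(p) = 0.5303
H = sum of terms = 0.9607
Rounded to 2 decimals: 0.96

0.96


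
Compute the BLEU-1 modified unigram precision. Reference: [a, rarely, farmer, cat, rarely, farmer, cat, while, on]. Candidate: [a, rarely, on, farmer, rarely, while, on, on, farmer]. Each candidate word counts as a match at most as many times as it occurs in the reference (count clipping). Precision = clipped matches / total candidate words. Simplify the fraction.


Reference word counts: {'a': 1, 'cat': 2, 'farmer': 2, 'on': 1, 'rarely': 2, 'while': 1}
Checking each candidate word (with clipping):
  'a' -> in reference (ref count 1, used 1/1) -> match (matches: 1)
  'rarely' -> in reference (ref count 2, used 1/2) -> match (matches: 2)
  'on' -> in reference (ref count 1, used 1/1) -> match (matches: 3)
  'farmer' -> in reference (ref count 2, used 1/2) -> match (matches: 4)
  'rarely' -> in reference (ref count 2, used 2/2) -> match (matches: 5)
  'while' -> in reference (ref count 1, used 1/1) -> match (matches: 6)
  'on' -> ref count 1 already used up (1/1) -> clipped, no match (matches: 6)
  'on' -> ref count 1 already used up (1/1) -> clipped, no match (matches: 6)
  'farmer' -> in reference (ref count 2, used 2/2) -> match (matches: 7)
Clipped matches: 7, Candidate length: 9
Precision = 7/9

7/9


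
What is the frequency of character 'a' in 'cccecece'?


Scanning 'cccecece' for 'a':
  No matches found.
Total occurrences of 'a': 0

0


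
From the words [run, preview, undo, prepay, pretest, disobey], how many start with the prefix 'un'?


Checking each word for prefix 'un':
  'run' -> no (count: 0)
  'preview' -> no (count: 0)
  'undo' -> YES, starts with 'un' (count: 1)
  'prepay' -> no (count: 1)
  'pretest' -> no (count: 1)
  'disobey' -> no (count: 1)
Total with prefix 'un': 1

1


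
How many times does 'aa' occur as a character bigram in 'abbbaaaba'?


Scanning 'abbbaaaba' for bigram 'aa':
  Position 0: 'ab' -> no
  Position 1: 'bb' -> no
  Position 2: 'bb' -> no
  Position 3: 'ba' -> no
  Position 4: 'aa' -> MATCH
  Position 5: 'aa' -> MATCH
  Position 6: 'ab' -> no
  Position 7: 'ba' -> no
Total matches: 2

2


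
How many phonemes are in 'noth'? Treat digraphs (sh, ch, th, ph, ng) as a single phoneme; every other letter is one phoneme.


Parsing 'noth' greedily, digraphs first:
  'n' -> consonant phoneme (phonemes so far: 1)
  'o' -> vowel phoneme (phonemes so far: 2)
  'th' -> digraph (1 consonant phoneme) (phonemes so far: 3)
Total phonemes: 3

3


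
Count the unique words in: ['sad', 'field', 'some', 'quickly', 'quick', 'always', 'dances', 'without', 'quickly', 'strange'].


Listing all tokens and tracking unique types:
  Token 1: 'sad' -> NEW (unique so far: 1)
  Token 2: 'field' -> NEW (unique so far: 2)
  Token 3: 'some' -> NEW (unique so far: 3)
  Token 4: 'quickly' -> NEW (unique so far: 4)
  Token 5: 'quick' -> NEW (unique so far: 5)
  Token 6: 'always' -> NEW (unique so far: 6)
  Token 7: 'dances' -> NEW (unique so far: 7)
  Token 8: 'without' -> NEW (unique so far: 8)
  Token 9: 'quickly' -> duplicate (unique so far: 8)
  Token 10: 'strange' -> NEW (unique so far: 9)
Unique types: ('always', 'dances', 'field', 'quick', 'quickly', 'sad', 'some', 'strange', 'without')
Vocabulary size: 9

9


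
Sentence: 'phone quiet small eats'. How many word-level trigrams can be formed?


Word trigrams from [4] words:
  Trigram 1: (phone quiet small)
  Trigram 2: (quiet small eats)
Total word trigrams: 4 - 2 = 2

2


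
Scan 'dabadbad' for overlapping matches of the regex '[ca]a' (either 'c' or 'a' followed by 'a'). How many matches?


Pattern: [ca]a means either 'c' or 'a' followed by 'a'.
Scanning 'dabadbad' position-by-position:
  Pos 0: window 'da' -> no
  Pos 1: window 'ab' -> no
  Pos 2: window 'ba' -> no
  Pos 3: window 'ad' -> no
  Pos 4: window 'db' -> no
  Pos 5: window 'ba' -> no
  Pos 6: window 'ad' -> no
  Pos 7: window 'd' -> no
Total matches: 0

0


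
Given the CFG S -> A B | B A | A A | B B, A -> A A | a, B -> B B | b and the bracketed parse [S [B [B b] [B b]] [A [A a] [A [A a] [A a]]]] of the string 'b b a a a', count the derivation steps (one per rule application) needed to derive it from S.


Every bracketed nonterminal node [X ...] in the tree is produced by exactly one rule application.
Reading the tree off as a leftmost derivation:
  Step 1: S  =>  B A   (applied S -> B A)
  Step 2: B A  =>  B B A   (applied B -> B B)
  Step 3: B B A  =>  b B A   (applied B -> b)
  Step 4: b B A  =>  b b A   (applied B -> b)
  Step 5: b b A  =>  b b A A   (applied A -> A A)
  Step 6: b b A A  =>  b b a A   (applied A -> a)
  Step 7: b b a A  =>  b b a A A   (applied A -> A A)
  Step 8: b b a A A  =>  b b a a A   (applied A -> a)
  Step 9: b b a a A  =>  b b a a a   (applied A -> a)
Final yield: b b a a a
Total rewrite steps: 9

9


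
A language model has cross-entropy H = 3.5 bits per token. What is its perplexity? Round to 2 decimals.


Perplexity formula: PP = 2^H
H = 3.5
PP = 2^3.5
Decompose: 2^3.5 = 2^3 * 2^0.5 = 2^3 * sqrt(2)
2^3 = 8, sqrt(2) ~ 1.4142136
PP ~ 8 * 1.4142136 = 11.3137088
Rounded to 2 decimals: 11.31

11.31


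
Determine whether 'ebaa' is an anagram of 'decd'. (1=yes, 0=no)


Sort characters of 'ebaa': 'aabe'
Sort characters of 'decd': 'cdde'
Sorted forms differ -> they are NOT anagrams
Result: 0

0


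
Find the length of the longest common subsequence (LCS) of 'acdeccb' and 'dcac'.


DP table for LCS of 'acdeccb' and 'dcac':
       d  c  a  c
    0  0  0  0  0
  a 0  0  0  1  1
  c 0  0  1  1  2
  d 0  1  1  1  2
  e 0  1  1  1  2
  c 0  1  2  2  2
  c 0  1  2  2  3
  b 0  1  2  2  3
LCS: 'dcc'
LCS length = 3

3


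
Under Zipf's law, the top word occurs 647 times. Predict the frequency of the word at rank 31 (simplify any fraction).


Zipf's law: freq(rank) = f1 / rank
f1 = 647, rank = 31
freq = 647 / 31
GCD(647, 31) = 1
Simplified: 647/31

647/31


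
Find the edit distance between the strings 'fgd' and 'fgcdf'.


Building DP table for s1='fgd' (len 3) and s2='fgcdf' (len 5):
       f  g  c  d  f
    0  1  2  3  4  5
  f 1  0  1  2  3  4
  g 2  1  0  1  2  3
  d 3  2  1  1  1  2
Edit distance = dp[3][5] = 2

2


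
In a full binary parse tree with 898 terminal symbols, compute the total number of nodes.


Leaf nodes (terminals): 898
Internal nodes = n - 1 = 898 - 1 = 897
Total = leaves + internal = 898 + 897 = 1795

1795


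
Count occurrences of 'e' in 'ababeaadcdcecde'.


Scanning 'ababeaadcdcecde' for 'e':
  Position 4: 'e' -> MATCH (count: 1)
  Position 11: 'e' -> MATCH (count: 2)
  Position 14: 'e' -> MATCH (count: 3)
Total occurrences of 'e': 3

3


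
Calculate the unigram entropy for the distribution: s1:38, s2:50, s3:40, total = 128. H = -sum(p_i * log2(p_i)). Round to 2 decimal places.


Computing entropy H = -sum(p_i * log2(p_i)):
  s1: p = 38/128 = 0.2969, -p*log2(p) = 0.5201
  s2: p = 50/128 = 0.3906, -p*log2(p) = 0.5297
  s3: p = 40/128 = 0.3125, -p*log2(p) = 0.5244
H = sum of terms = 1.5742
Rounded to 2 decimals: 1.57

1.57


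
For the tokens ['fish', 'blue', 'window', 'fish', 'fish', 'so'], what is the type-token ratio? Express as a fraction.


Tokens: 6
Unique types: ('blue', 'fish', 'so', 'window') = 4
TTR = 4/6
Simplify: divide both by 2 -> 2/3
TTR = 2/3

2/3


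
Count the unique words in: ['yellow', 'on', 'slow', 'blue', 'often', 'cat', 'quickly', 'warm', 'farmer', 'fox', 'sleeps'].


Listing all tokens and tracking unique types:
  Token 1: 'yellow' -> NEW (unique so far: 1)
  Token 2: 'on' -> NEW (unique so far: 2)
  Token 3: 'slow' -> NEW (unique so far: 3)
  Token 4: 'blue' -> NEW (unique so far: 4)
  Token 5: 'often' -> NEW (unique so far: 5)
  Token 6: 'cat' -> NEW (unique so far: 6)
  Token 7: 'quickly' -> NEW (unique so far: 7)
  Token 8: 'warm' -> NEW (unique so far: 8)
  Token 9: 'farmer' -> NEW (unique so far: 9)
  Token 10: 'fox' -> NEW (unique so far: 10)
  Token 11: 'sleeps' -> NEW (unique so far: 11)
Unique types: ('blue', 'cat', 'farmer', 'fox', 'often', 'on', 'quickly', 'sleeps', 'slow', 'warm', 'yellow')
Vocabulary size: 11

11


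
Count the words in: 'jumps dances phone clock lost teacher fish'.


Counting words by splitting on spaces:
  Word 1: 'jumps'
  Word 2: 'dances'
  Word 3: 'phone'
  Word 4: 'clock'
  Word 5: 'lost'
  Word 6: 'teacher'
  Word 7: 'fish'
Total words: 7

7


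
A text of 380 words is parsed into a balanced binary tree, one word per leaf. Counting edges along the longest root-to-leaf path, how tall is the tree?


In a balanced binary tree with n leaves the deepest leaf is ceil(log2(n)) edges below the root.
log2(380) = 8.5699
ceil(8.5699) = 9
height (edges) = 9

9


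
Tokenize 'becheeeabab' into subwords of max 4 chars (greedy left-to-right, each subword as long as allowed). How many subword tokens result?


'becheeeabab' has 11 characters.
Chunking with max size 4:
  Chunk 1: 'bech' (positions 0-3)
  Chunk 2: 'eeea' (positions 4-7)
  Chunk 3: 'bab' (positions 8-10)
Total chunks: ceil(11 / 4) = 3

3


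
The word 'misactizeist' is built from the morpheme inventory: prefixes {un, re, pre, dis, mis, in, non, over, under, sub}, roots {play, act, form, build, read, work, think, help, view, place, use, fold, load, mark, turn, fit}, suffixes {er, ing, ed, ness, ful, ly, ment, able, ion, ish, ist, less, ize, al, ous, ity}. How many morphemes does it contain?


Segmenting 'misactizeist' against the inventory:
  'mis' -> prefix (morpheme 1)
  'act' -> root (morpheme 2)
  'ize' -> suffix (morpheme 3)
  'ist' -> suffix (morpheme 4)
Total morphemes: 4

4


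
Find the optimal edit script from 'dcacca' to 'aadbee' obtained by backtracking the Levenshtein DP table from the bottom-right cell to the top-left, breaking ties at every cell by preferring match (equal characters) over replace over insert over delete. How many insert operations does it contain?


Edit distance = 6. Backtracking from cell (6, 6) with preference match > replace > insert > delete,
then listing the resulting alignment 'dcacca' -> 'aadbee' left to right:
  Step 1: replace d->a
  Step 2: replace c->a
  Step 3: replace a->d
  Step 4: replace c->b
  Step 5: replace c->e
  Step 6: replace a->e
Total insertions: 0

0


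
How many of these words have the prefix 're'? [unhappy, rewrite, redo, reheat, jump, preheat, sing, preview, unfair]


Checking each word for prefix 're':
  'unhappy' -> no (count: 0)
  'rewrite' -> YES, starts with 're' (count: 1)
  'redo' -> YES, starts with 're' (count: 2)
  'reheat' -> YES, starts with 're' (count: 3)
  'jump' -> no (count: 3)
  'preheat' -> no (count: 3)
  'sing' -> no (count: 3)
  'preview' -> no (count: 3)
  'unfair' -> no (count: 3)
Total with prefix 're': 3

3


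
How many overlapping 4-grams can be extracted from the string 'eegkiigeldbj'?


String 'eegkiigeldbj' has length L = 12.
Number of overlapping n-grams = L - n + 1
Substituting: 12 - 4 + 1 = 9

9


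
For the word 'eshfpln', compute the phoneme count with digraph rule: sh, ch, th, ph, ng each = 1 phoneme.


Parsing 'eshfpln' greedily, digraphs first:
  'e' -> vowel phoneme (phonemes so far: 1)
  'sh' -> digraph (1 consonant phoneme) (phonemes so far: 2)
  'f' -> consonant phoneme (phonemes so far: 3)
  'p' -> consonant phoneme (phonemes so far: 4)
  'l' -> consonant phoneme (phonemes so far: 5)
  'n' -> consonant phoneme (phonemes so far: 6)
Total phonemes: 6

6


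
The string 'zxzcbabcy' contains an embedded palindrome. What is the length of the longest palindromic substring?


Scanning 'zxzcbabcy' for palindromic substrings.
Substring at positions 3-7: 'cbabc'.
Check: reverse('cbabc') = 'cbabc' -> palindrome confirmed.
Neighbouring characters ('z' / 'y') break symmetry, so it cannot extend further.
No longer palindromic substring exists; longest length = 5

5


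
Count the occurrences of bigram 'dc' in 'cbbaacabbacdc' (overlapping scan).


Scanning 'cbbaacabbacdc' for bigram 'dc':
  Position 0: 'cb' -> no
  Position 1: 'bb' -> no
  Position 2: 'ba' -> no
  Position 3: 'aa' -> no
  Position 4: 'ac' -> no
  Position 5: 'ca' -> no
  Position 6: 'ab' -> no
  Position 7: 'bb' -> no
  Position 8: 'ba' -> no
  Position 9: 'ac' -> no
  Position 10: 'cd' -> no
  Position 11: 'dc' -> MATCH
Total matches: 1

1


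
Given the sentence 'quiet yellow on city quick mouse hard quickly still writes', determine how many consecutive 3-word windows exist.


Word trigrams from [10] words:
  Trigram 1: (quiet yellow on)
  Trigram 2: (yellow on city)
  Trigram 3: (on city quick)
  Trigram 4: (city quick mouse)
  Trigram 5: (quick mouse hard)
  Trigram 6: (mouse hard quickly)
  Trigram 7: (hard quickly still)
  Trigram 8: (quickly still writes)
Total word trigrams: 10 - 2 = 8

8


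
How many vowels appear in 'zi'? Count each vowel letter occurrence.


Scanning each character of 'zi':
  Position 1: 'z' -> consonant (running count: 0)
  Position 2: 'i' -> vowel (running count: 1)
Total vowels: 1

1


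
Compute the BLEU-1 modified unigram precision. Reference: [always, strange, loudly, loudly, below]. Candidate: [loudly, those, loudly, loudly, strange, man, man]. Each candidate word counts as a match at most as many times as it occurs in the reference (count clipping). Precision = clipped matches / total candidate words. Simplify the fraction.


Reference word counts: {'always': 1, 'below': 1, 'loudly': 2, 'strange': 1}
Checking each candidate word (with clipping):
  'loudly' -> in reference (ref count 2, used 1/2) -> match (matches: 1)
  'those' -> not in reference -> no match (matches: 1)
  'loudly' -> in reference (ref count 2, used 2/2) -> match (matches: 2)
  'loudly' -> ref count 2 already used up (2/2) -> clipped, no match (matches: 2)
  'strange' -> in reference (ref count 1, used 1/1) -> match (matches: 3)
  'man' -> not in reference -> no match (matches: 3)
  'man' -> not in reference -> no match (matches: 3)
Clipped matches: 3, Candidate length: 7
Precision = 3/7

3/7


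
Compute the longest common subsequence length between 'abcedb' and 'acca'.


DP table for LCS of 'abcedb' and 'acca':
       a  c  c  a
    0  0  0  0  0
  a 0  1  1  1  1
  b 0  1  1  1  1
  c 0  1  2  2  2
  e 0  1  2  2  2
  d 0  1  2  2  2
  b 0  1  2  2  2
LCS: 'ac'
LCS length = 2

2


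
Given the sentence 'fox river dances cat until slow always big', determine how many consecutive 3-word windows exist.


Word trigrams from [8] words:
  Trigram 1: (fox river dances)
  Trigram 2: (river dances cat)
  Trigram 3: (dances cat until)
  Trigram 4: (cat until slow)
  Trigram 5: (until slow always)
  Trigram 6: (slow always big)
Total word trigrams: 8 - 2 = 6

6


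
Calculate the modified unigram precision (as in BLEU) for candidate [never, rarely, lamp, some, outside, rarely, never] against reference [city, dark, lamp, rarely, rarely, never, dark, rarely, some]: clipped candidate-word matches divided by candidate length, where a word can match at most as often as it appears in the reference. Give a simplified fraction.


Reference word counts: {'city': 1, 'dark': 2, 'lamp': 1, 'never': 1, 'rarely': 3, 'some': 1}
Checking each candidate word (with clipping):
  'never' -> in reference (ref count 1, used 1/1) -> match (matches: 1)
  'rarely' -> in reference (ref count 3, used 1/3) -> match (matches: 2)
  'lamp' -> in reference (ref count 1, used 1/1) -> match (matches: 3)
  'some' -> in reference (ref count 1, used 1/1) -> match (matches: 4)
  'outside' -> not in reference -> no match (matches: 4)
  'rarely' -> in reference (ref count 3, used 2/3) -> match (matches: 5)
  'never' -> ref count 1 already used up (1/1) -> clipped, no match (matches: 5)
Clipped matches: 5, Candidate length: 7
Precision = 5/7

5/7


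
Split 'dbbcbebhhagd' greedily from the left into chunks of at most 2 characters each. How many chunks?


'dbbcbebhhagd' has 12 characters.
Chunking with max size 2:
  Chunk 1: 'db' (positions 0-1)
  Chunk 2: 'bc' (positions 2-3)
  Chunk 3: 'be' (positions 4-5)
  Chunk 4: 'bh' (positions 6-7)
  Chunk 5: 'ha' (positions 8-9)
  Chunk 6: 'gd' (positions 10-11)
Total chunks: ceil(12 / 2) = 6

6


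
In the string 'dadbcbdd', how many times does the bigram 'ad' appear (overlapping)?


Scanning 'dadbcbdd' for bigram 'ad':
  Position 0: 'da' -> no
  Position 1: 'ad' -> MATCH
  Position 2: 'db' -> no
  Position 3: 'bc' -> no
  Position 4: 'cb' -> no
  Position 5: 'bd' -> no
  Position 6: 'dd' -> no
Total matches: 1

1


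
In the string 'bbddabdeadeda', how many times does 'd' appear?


Scanning 'bbddabdeadeda' for 'd':
  Position 2: 'd' -> MATCH (count: 1)
  Position 3: 'd' -> MATCH (count: 2)
  Position 6: 'd' -> MATCH (count: 3)
  Position 9: 'd' -> MATCH (count: 4)
  Position 11: 'd' -> MATCH (count: 5)
Total occurrences of 'd': 5

5


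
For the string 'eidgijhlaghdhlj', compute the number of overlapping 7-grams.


String 'eidgijhlaghdhlj' has length L = 15.
Number of overlapping n-grams = L - n + 1
Substituting: 15 - 7 + 1 = 9

9


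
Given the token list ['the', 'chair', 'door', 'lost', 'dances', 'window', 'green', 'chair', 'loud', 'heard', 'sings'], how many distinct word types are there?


Listing all tokens and tracking unique types:
  Token 1: 'the' -> NEW (unique so far: 1)
  Token 2: 'chair' -> NEW (unique so far: 2)
  Token 3: 'door' -> NEW (unique so far: 3)
  Token 4: 'lost' -> NEW (unique so far: 4)
  Token 5: 'dances' -> NEW (unique so far: 5)
  Token 6: 'window' -> NEW (unique so far: 6)
  Token 7: 'green' -> NEW (unique so far: 7)
  Token 8: 'chair' -> duplicate (unique so far: 7)
  Token 9: 'loud' -> NEW (unique so far: 8)
  Token 10: 'heard' -> NEW (unique so far: 9)
  Token 11: 'sings' -> NEW (unique so far: 10)
Unique types: ('chair', 'dances', 'door', 'green', 'heard', 'lost', 'loud', 'sings', 'the', 'window')
Vocabulary size: 10

10


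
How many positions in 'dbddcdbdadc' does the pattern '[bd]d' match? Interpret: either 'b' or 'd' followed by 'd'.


Pattern: [bd]d means either 'b' or 'd' followed by 'd'.
Scanning 'dbddcdbdadc' position-by-position:
  Pos 0: window 'db' -> no
  Pos 1: window 'bd' -> MATCH
  Pos 2: window 'dd' -> MATCH
  Pos 3: window 'dc' -> no
  Pos 4: window 'cd' -> no
  Pos 5: window 'db' -> no
  Pos 6: window 'bd' -> MATCH
  Pos 7: window 'da' -> no
  Pos 8: window 'ad' -> no
  Pos 9: window 'dc' -> no
  Pos 10: window 'c' -> no
Total matches: 3

3


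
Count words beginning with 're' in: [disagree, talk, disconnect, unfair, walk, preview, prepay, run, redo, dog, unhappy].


Checking each word for prefix 're':
  'disagree' -> no (count: 0)
  'talk' -> no (count: 0)
  'disconnect' -> no (count: 0)
  'unfair' -> no (count: 0)
  'walk' -> no (count: 0)
  'preview' -> no (count: 0)
  'prepay' -> no (count: 0)
  'run' -> no (count: 0)
  'redo' -> YES, starts with 're' (count: 1)
  'dog' -> no (count: 1)
  'unhappy' -> no (count: 1)
Total with prefix 're': 1

1


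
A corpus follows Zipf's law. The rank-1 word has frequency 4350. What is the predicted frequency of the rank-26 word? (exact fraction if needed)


Zipf's law: freq(rank) = f1 / rank
f1 = 4350, rank = 26
freq = 4350 / 26
GCD(4350, 26) = 2
Simplified: 2175/13

2175/13


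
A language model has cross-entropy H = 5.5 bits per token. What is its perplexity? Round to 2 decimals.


Perplexity formula: PP = 2^H
H = 5.5
PP = 2^5.5
Decompose: 2^5.5 = 2^5 * 2^0.5 = 2^5 * sqrt(2)
2^5 = 32, sqrt(2) ~ 1.4142136
PP ~ 32 * 1.4142136 = 45.2548352
Rounded to 2 decimals: 45.25

45.25


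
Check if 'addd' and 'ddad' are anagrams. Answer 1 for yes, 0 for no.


Sort characters of 'addd': 'addd'
Sort characters of 'ddad': 'addd'
Sorted forms match -> they ARE anagrams
Result: 1

1


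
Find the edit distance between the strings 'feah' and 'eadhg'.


Building DP table for s1='feah' (len 4) and s2='eadhg' (len 5):
       e  a  d  h  g
    0  1  2  3  4  5
  f 1  1  2  3  4  5
  e 2  1  2  3  4  5
  a 3  2  1  2  3  4
  h 4  3  2  2  2  3
Edit distance = dp[4][5] = 3

3


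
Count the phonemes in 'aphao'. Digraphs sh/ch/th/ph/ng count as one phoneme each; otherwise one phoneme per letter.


Parsing 'aphao' greedily, digraphs first:
  'a' -> vowel phoneme (phonemes so far: 1)
  'ph' -> digraph (1 consonant phoneme) (phonemes so far: 2)
  'a' -> vowel phoneme (phonemes so far: 3)
  'o' -> vowel phoneme (phonemes so far: 4)
Total phonemes: 4

4


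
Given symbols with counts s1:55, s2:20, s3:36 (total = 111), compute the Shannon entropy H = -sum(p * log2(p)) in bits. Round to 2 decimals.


Computing entropy H = -sum(p_i * log2(p_i)):
  s1: p = 55/111 = 0.4955, -p*log2(p) = 0.5020
  s2: p = 20/111 = 0.1802, -p*log2(p) = 0.4455
  s3: p = 36/111 = 0.3243, -p*log2(p) = 0.5269
H = sum of terms = 1.4744
Rounded to 2 decimals: 1.47

1.47


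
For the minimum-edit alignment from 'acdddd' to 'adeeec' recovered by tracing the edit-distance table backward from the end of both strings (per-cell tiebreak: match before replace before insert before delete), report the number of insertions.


Edit distance = 5. Backtracking from cell (6, 6) with preference match > replace > insert > delete,
then listing the resulting alignment 'acdddd' -> 'adeeec' left to right:
  Step 1: keep 'a'
  Step 2: replace c->d
  Step 3: replace d->e
  Step 4: replace d->e
  Step 5: replace d->e
  Step 6: replace d->c
Total insertions: 0

0
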